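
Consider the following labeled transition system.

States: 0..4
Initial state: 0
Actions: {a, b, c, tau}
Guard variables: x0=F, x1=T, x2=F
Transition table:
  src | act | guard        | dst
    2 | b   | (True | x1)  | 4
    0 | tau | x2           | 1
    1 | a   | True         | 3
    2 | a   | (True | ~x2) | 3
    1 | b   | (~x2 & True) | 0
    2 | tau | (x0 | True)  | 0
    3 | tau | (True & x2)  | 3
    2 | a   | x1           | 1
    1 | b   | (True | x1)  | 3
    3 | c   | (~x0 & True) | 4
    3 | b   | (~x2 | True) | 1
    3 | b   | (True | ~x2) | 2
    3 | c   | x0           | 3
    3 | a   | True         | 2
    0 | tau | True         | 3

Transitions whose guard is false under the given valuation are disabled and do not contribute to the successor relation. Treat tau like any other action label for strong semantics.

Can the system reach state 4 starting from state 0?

Answer: REACHABLE

Analysis:
12 transition(s) survive guard evaluation.
L0 = {0}
L1 = {3}  now seen {0,3}
L2 = {1,2,4}  now seen {0,1,2,3,4}
Reachable = {0,1,2,3,4}
Path to 4: tau·c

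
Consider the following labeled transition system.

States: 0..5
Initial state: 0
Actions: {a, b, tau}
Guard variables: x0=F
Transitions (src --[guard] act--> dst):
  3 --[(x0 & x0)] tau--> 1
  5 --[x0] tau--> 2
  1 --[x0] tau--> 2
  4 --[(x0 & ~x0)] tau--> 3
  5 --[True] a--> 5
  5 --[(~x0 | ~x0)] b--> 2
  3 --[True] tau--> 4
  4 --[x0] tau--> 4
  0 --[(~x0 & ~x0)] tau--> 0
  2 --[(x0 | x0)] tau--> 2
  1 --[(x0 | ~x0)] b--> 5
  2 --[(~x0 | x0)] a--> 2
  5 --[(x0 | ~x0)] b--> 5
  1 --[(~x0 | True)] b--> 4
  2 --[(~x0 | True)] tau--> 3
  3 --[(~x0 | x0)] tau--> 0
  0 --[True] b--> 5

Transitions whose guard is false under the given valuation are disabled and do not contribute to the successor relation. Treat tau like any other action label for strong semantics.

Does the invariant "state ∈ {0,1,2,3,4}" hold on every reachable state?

Answer: INVARIANT VIOLATED at state 5

Working:
Inv-set: {0,1,2,3,4}
R = {0,2,3,4,5}
  0: ok
  2: ok
  3: ok
  4: ok
  5: VIOLATES
witness against invariant: b → 5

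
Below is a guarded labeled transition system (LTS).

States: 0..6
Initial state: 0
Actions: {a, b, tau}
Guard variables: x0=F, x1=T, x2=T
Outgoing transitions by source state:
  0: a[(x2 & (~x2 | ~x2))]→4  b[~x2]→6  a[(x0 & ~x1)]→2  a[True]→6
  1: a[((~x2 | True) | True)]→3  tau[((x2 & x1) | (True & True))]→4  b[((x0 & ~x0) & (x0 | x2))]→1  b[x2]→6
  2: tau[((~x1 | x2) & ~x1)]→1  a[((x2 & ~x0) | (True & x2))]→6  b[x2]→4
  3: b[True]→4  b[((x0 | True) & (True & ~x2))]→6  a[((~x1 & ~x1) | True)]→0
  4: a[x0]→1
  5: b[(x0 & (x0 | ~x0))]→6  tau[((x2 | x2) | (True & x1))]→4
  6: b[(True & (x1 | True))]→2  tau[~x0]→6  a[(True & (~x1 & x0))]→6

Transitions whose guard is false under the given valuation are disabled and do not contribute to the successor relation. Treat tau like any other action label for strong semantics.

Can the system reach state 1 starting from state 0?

Answer: UNREACHABLE

Trace:
Guard filter leaves 11 enabled edge(s).
Layer 0: {0}
Layer 1: {6}  total {0,6}
Layer 2: {2}  total {0,2,6}
Layer 3: {4}  total {0,2,4,6}
Reach set: {0,2,4,6}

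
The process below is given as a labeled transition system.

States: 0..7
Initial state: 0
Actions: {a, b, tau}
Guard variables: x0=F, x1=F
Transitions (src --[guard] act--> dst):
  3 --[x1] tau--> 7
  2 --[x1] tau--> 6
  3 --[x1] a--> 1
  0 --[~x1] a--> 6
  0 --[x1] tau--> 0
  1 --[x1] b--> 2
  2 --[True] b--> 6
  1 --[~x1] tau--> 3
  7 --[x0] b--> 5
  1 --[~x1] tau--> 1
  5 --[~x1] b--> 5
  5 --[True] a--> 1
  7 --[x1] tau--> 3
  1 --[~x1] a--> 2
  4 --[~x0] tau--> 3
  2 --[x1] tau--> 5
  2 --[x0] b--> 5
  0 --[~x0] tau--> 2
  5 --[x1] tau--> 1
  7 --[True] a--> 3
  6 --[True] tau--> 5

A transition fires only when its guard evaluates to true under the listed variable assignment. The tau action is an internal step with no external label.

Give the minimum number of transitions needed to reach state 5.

BFS to 5:
  depth 0: {0}
  depth 1: {2,6}
  depth 2: {5}
first hit 5 at d=2 via a·tau

Answer: 2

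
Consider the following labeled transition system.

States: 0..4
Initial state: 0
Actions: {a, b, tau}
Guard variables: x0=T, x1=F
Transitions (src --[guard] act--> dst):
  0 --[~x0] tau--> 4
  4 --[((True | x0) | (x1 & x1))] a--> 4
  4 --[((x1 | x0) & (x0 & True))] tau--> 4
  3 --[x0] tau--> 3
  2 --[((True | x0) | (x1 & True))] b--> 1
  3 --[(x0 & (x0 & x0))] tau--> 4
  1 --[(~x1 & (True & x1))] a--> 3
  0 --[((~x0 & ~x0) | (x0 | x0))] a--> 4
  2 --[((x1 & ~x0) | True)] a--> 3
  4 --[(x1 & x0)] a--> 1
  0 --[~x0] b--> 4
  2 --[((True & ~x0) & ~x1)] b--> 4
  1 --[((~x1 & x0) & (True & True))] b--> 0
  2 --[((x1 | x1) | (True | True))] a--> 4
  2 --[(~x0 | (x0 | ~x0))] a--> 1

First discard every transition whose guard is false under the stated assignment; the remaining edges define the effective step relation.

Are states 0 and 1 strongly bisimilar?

Compute ~ classes (split until stable):
  P[0] = {{0,1,2,3,4}}
  P[1] = {{0},{1},{2},{3},{4}}
stable after 2 split(s): 5 block(s)
0∈{0}, 1∈{1}

Answer: NOT BISIMILAR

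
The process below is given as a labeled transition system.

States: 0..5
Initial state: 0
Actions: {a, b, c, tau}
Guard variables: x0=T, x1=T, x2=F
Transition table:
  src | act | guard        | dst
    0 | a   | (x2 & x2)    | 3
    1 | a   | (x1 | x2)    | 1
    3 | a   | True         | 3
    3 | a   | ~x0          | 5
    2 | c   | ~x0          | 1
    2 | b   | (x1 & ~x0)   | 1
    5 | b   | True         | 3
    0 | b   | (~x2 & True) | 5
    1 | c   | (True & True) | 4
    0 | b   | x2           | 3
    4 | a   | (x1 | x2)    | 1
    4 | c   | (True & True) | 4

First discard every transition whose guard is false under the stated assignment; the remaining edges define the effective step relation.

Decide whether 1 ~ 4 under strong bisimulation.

Refine partition for ~:
  π0 = {{0,1,2,3,4,5}}
  π1 = {{0,5},{1,4},{2},{3}}
  π2 = {{0},{1,4},{2},{3},{5}}
5 equivalence class(es) (converged in 3)
class of 1: {1,4}; class of 4: {1,4}

Answer: BISIMILAR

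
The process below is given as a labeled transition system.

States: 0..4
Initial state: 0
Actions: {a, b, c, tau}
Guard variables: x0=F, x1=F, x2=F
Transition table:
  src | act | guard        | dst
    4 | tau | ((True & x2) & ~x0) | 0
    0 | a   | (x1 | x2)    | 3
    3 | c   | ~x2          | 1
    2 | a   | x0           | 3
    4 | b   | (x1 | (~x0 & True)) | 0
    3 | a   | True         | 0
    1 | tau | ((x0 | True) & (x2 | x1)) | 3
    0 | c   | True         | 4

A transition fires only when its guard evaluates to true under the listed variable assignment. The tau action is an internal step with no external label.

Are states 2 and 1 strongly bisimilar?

Answer: BISIMILAR

Working:
Bisimulation quotient by refinement:
  P[0] = {{0,1,2,3,4}}
  P[1] = {{0},{1,2},{3},{4}}
Fixed point at round 2; 4 class(es).
[2]={1,2}  [1]={1,2}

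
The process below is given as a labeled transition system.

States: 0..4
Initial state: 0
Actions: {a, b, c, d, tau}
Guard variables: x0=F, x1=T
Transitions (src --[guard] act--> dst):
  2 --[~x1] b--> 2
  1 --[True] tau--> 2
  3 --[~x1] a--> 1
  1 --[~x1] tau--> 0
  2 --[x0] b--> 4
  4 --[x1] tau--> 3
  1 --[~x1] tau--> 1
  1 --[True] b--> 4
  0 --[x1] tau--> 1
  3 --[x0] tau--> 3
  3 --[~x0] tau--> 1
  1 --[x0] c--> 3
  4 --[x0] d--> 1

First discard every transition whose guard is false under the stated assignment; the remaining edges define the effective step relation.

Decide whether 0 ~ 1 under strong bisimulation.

Refine partition for ~:
  π0 = {{0,1,2,3,4}}
  π1 = {{0,3,4},{1},{2}}
  π2 = {{0,3},{1},{2},{4}}
stable after 3 split(s): 4 block(s)
class of 0: {0,3}; class of 1: {1}

Answer: NOT BISIMILAR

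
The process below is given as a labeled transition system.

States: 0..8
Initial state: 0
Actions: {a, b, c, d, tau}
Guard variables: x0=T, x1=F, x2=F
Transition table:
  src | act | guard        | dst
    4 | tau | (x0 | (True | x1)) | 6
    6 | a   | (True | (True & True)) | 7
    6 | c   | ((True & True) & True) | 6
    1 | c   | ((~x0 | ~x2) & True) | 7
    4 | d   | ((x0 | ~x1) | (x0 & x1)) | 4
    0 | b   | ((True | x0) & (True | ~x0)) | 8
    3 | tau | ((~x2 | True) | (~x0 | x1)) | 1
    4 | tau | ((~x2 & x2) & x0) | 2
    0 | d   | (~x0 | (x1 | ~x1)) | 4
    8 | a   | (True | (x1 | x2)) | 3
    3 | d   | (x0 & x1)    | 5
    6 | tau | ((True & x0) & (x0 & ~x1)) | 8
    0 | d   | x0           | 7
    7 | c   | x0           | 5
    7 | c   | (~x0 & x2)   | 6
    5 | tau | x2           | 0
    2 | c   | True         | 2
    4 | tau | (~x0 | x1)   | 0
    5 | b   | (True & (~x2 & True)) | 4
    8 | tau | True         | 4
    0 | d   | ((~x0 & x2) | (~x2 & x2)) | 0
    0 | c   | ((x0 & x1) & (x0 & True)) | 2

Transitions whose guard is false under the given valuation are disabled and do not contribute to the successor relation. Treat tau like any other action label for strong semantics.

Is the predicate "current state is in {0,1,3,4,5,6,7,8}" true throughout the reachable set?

Safe = {0,1,3,4,5,6,7,8}
Reach set: {0,1,3,4,5,6,7,8}
  0: ok
  1: ok
  3: ok
  4: ok
  5: ok
  6: ok
  7: ok
  8: ok

Answer: INVARIANT HOLDS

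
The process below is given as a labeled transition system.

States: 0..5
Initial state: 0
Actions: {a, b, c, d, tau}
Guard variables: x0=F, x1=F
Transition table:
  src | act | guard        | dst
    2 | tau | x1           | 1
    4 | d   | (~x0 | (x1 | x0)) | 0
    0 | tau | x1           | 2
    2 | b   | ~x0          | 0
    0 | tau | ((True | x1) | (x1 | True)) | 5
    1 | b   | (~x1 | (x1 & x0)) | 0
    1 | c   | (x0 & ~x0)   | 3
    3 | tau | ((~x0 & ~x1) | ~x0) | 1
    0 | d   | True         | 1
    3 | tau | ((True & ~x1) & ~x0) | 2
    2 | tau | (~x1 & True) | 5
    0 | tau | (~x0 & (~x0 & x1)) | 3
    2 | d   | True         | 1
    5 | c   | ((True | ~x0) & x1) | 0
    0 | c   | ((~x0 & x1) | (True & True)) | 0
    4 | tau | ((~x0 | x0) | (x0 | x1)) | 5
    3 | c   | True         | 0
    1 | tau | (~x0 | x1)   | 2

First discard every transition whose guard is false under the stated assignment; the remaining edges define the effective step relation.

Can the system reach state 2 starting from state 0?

Answer: REACHABLE

Working:
After dropping false guards: 13 live edges.
depth 0: {0}
depth 1: {1,5}  total {0,1,5}
depth 2: {2}  total {0,1,2,5}
R = {0,1,2,5}
Path to 2: d·tau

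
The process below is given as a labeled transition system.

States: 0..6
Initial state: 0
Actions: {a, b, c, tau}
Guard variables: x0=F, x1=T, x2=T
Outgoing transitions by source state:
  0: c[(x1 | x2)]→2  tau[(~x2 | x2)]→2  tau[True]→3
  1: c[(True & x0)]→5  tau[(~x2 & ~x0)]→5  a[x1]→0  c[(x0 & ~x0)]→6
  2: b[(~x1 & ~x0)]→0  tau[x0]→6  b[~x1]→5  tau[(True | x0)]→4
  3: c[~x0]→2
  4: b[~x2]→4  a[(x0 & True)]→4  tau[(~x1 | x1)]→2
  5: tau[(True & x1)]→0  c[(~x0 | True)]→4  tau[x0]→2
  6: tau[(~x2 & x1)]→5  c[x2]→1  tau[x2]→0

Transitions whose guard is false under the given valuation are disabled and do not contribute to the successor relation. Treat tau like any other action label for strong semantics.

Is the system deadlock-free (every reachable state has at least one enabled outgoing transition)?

Answer: DEADLOCK-FREE

Analysis:
R = {0,2,3,4}
  0: c→2  tau→2  tau→3  [3 out]
  2: tau→4  [1 out]
  3: c→2  [1 out]
  4: tau→2  [1 out]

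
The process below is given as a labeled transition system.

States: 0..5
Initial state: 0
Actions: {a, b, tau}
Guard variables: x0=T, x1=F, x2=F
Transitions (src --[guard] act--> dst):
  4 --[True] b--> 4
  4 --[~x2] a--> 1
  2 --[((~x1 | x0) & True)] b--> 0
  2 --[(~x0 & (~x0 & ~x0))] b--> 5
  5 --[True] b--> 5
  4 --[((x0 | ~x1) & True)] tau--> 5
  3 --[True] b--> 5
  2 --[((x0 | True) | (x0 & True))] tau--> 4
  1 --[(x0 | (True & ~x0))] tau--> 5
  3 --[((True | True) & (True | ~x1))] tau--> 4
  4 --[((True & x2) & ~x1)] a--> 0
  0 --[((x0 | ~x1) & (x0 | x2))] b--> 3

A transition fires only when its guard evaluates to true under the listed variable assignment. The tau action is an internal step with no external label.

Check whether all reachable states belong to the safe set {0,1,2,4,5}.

Answer: INVARIANT VIOLATED at state 3

Trace:
Allowed set {0,1,2,4,5}
R = {0,1,3,4,5}
  0: ✓
  1: ✓
  3: ✗ unsafe
  4: ✓
  5: ✓
witness against invariant: b → 3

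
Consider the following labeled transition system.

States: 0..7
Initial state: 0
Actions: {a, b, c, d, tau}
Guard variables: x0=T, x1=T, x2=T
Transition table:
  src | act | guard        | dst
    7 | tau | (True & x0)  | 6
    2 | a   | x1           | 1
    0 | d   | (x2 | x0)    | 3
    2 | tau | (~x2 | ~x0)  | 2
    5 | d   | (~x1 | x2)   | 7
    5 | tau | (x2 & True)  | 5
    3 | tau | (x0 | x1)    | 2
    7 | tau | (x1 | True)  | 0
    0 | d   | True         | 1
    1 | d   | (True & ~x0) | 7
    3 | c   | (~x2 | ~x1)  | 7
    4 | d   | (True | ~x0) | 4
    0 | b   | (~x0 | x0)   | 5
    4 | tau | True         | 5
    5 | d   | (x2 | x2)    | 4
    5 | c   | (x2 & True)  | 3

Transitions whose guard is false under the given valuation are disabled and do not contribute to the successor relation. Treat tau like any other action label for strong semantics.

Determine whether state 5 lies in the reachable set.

13 transition(s) survive guard evaluation.
Layer 0: {0}
Layer 1: {1,3,5}  total {0,1,3,5}
Layer 2: {2,4,7}  total {0,1,2,3,4,5,7}
Layer 3: {6}  total {0,1,2,3,4,5,6,7}
Reachable = {0,1,2,3,4,5,6,7}
trace reaching 5: b

Answer: REACHABLE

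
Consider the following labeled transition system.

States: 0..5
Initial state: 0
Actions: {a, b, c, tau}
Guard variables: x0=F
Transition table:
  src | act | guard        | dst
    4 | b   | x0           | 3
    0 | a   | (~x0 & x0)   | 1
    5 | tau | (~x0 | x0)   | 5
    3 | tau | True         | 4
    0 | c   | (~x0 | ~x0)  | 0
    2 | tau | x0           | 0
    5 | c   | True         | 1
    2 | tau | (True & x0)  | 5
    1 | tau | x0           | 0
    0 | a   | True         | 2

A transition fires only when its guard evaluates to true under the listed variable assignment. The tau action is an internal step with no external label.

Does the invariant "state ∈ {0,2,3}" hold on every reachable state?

Inv-set: {0,2,3}
R = {0,2}
  0: ✓
  2: ✓

Answer: INVARIANT HOLDS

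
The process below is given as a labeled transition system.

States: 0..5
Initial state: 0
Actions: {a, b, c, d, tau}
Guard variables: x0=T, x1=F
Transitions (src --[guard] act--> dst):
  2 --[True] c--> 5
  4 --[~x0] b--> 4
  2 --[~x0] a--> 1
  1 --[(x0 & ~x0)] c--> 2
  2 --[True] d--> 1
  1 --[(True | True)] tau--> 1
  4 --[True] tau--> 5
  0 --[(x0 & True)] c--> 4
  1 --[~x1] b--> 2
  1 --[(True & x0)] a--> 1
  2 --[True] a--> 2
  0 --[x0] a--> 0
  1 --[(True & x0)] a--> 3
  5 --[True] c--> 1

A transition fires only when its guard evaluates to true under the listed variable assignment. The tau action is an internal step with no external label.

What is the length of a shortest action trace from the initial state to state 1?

Answer: 3

Working:
BFS to 1:
  L0 = {0}
  L1 = {4}
  L2 = {5}
  L3 = {1}
depth(1)=3, e.g. c·tau·c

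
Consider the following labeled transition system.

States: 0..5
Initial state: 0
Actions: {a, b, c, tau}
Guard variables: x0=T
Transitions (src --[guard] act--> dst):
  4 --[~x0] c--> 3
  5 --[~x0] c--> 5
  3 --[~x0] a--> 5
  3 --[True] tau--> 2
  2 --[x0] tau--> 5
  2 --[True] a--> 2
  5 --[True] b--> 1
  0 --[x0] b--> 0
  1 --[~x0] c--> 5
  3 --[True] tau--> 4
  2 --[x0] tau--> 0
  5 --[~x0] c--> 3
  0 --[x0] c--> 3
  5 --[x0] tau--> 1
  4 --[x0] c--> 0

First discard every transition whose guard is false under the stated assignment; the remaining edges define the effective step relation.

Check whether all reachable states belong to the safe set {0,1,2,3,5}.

Answer: INVARIANT VIOLATED at state 4

Trace:
Safe = {0,1,2,3,5}
Reachable = {0,1,2,3,4,5}
  0: ok
  1: ok
  2: ok
  3: ok
  4: ✗ unsafe
  5: ok
counterexample path to 4: c·tau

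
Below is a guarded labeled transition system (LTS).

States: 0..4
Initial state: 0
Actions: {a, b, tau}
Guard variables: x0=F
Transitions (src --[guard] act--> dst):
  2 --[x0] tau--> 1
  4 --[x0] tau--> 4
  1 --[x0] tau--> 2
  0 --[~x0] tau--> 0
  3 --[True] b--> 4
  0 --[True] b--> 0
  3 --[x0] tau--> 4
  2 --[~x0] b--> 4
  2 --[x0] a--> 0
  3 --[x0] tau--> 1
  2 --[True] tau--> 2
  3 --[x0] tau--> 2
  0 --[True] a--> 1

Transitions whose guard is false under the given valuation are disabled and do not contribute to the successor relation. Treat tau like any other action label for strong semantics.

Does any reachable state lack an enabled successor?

R = {0,1}
  0: a→1  b→0  tau→0  [deg 3]
  1: ∅  [STUCK]
trace reaching 1: a

Answer: DEADLOCK at state 1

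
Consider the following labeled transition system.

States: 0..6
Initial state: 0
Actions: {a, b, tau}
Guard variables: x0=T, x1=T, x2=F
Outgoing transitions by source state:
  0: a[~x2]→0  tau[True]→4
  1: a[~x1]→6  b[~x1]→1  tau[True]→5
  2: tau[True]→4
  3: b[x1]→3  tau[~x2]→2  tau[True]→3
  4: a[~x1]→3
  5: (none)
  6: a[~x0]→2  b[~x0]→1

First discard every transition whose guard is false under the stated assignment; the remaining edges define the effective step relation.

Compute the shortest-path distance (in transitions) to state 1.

Layered search for 1:
  Layer 0: {0}
  Layer 1: {4}
1 never appears.

Answer: UNREACHABLE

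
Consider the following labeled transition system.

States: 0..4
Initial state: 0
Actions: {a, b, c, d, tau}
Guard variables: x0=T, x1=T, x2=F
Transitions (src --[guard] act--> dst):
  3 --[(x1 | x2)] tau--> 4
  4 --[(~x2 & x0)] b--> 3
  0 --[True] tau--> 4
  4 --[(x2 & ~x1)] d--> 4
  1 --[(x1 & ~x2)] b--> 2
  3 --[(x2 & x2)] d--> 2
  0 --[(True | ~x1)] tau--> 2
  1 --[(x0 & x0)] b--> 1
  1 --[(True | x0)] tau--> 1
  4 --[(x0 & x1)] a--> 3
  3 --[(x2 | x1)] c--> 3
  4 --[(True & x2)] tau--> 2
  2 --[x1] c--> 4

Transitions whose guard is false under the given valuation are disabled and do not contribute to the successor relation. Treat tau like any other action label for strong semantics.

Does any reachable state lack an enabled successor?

R = {0,2,3,4}
  0: tau→2  tau→4  [2 exit(s)]
  2: c→4  [1 exit(s)]
  3: c→3  tau→4  [2 exit(s)]
  4: a→3  b→3  [2 exit(s)]

Answer: DEADLOCK-FREE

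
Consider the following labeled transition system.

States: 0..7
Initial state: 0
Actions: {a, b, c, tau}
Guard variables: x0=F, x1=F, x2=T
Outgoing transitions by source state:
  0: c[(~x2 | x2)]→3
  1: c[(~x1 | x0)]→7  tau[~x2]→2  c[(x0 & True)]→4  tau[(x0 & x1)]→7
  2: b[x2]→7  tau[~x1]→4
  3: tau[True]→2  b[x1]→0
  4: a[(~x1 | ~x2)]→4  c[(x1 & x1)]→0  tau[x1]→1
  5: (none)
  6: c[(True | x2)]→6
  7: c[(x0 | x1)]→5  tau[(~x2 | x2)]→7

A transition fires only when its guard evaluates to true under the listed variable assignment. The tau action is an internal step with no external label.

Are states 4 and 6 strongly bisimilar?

Answer: NOT BISIMILAR

Working:
Compute ~ classes (split until stable):
  π0 = {{0,1,2,3,4,5,6,7}}
  π1 = {{0,1,6},{2},{3,7},{4},{5}}
  π2 = {{0,1},{2},{3},{4},{5},{6},{7}}
  π3 = {{0},{1},{2},{3},{4},{5},{6},{7}}
Fixed point at round 4; 8 class(es).
4∈{4}, 6∈{6}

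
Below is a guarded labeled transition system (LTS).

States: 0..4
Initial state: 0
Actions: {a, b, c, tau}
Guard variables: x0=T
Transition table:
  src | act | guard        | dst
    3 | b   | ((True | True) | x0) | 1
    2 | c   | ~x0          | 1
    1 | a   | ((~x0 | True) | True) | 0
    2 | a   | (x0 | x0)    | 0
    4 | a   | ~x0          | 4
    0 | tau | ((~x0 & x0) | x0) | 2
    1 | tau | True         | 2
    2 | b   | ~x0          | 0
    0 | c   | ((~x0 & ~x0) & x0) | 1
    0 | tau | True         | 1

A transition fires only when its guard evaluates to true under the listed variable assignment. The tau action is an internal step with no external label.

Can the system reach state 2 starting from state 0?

Answer: REACHABLE

Analysis:
After dropping false guards: 6 live edges.
depth 0: {0}
depth 1: {1,2}  cumulative {0,1,2}
R = {0,1,2}
Path to 2: tau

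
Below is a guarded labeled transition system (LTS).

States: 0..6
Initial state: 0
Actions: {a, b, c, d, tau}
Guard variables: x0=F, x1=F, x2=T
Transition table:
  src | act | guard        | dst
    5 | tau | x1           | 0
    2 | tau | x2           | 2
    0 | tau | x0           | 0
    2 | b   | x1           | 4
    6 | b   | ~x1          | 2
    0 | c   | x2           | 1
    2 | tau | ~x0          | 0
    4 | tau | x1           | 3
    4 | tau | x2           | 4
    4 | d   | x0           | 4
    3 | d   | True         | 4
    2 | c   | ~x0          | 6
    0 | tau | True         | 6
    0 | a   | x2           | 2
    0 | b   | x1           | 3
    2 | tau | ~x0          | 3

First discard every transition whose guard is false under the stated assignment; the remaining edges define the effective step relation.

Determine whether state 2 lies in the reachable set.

10 transition(s) survive guard evaluation.
L0 = {0}
L1 = {1,2,6}  cumulative {0,1,2,6}
L2 = {3}  cumulative {0,1,2,3,6}
L3 = {4}  cumulative {0,1,2,3,4,6}
Reachable = {0,1,2,3,4,6}
trace reaching 2: a

Answer: REACHABLE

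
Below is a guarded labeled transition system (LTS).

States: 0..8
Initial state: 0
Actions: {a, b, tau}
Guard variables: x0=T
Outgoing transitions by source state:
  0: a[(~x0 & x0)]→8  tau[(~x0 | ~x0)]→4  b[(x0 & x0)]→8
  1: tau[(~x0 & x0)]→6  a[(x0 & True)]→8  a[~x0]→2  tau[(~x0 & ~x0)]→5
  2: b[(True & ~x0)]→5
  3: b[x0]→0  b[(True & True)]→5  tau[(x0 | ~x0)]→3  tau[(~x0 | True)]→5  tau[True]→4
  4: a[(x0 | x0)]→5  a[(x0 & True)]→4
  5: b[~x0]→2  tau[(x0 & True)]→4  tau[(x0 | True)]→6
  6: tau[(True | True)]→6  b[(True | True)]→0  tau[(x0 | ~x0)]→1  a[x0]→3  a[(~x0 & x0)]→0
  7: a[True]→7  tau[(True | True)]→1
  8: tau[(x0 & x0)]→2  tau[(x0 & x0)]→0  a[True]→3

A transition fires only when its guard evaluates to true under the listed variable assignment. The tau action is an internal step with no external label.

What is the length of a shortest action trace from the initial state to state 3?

Breadth-first toward 3:
  Layer 0: {0}
  Layer 1: {8}
  Layer 2: {2,3}
depth(3)=2, e.g. b·a

Answer: 2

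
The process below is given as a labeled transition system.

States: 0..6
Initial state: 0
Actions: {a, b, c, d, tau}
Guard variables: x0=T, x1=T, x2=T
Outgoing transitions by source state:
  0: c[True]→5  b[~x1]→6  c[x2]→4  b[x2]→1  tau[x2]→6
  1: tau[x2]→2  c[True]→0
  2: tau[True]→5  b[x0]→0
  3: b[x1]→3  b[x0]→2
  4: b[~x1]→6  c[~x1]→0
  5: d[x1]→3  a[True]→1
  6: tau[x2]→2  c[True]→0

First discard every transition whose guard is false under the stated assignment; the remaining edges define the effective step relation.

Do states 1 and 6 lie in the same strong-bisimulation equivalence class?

Refine partition for ~:
  π0 = {{0,1,2,3,4,5,6}}
  π1 = {{0},{1,6},{2},{3},{4},{5}}
6 equivalence class(es) (converged in 2)
class of 1: {1,6}; class of 6: {1,6}

Answer: BISIMILAR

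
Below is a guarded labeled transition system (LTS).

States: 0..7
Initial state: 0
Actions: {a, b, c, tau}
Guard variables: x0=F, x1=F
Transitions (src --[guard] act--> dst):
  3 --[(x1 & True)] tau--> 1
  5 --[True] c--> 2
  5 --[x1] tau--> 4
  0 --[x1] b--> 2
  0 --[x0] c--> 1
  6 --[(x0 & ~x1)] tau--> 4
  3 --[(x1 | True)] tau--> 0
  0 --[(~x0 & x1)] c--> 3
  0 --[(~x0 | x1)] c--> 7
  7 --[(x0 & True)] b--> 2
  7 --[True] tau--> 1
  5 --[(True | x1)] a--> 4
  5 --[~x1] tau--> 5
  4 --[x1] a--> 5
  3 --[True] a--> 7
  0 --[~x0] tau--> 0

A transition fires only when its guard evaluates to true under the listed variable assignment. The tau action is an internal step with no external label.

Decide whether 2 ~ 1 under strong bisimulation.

Compute ~ classes (split until stable):
  π0 = {{0,1,2,3,4,5,6,7}}
  π1 = {{0},{1,2,4,6},{3},{5},{7}}
5 equivalence class(es) (converged in 2)
2∈{1,2,4,6}, 1∈{1,2,4,6}

Answer: BISIMILAR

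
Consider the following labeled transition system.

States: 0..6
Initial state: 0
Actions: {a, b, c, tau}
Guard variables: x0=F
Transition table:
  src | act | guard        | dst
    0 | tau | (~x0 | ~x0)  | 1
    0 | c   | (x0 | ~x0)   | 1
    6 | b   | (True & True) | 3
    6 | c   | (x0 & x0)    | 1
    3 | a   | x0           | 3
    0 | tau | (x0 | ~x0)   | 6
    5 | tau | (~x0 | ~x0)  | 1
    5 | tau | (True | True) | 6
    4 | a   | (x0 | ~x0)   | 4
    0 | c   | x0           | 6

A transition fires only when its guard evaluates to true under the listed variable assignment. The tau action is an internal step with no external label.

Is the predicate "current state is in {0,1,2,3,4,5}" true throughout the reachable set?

Answer: INVARIANT VIOLATED at state 6

Analysis:
Allowed set {0,1,2,3,4,5}
Reach set: {0,1,3,6}
  0: safe
  1: safe
  3: safe
  6: ✗ unsafe
witness against invariant: tau → 6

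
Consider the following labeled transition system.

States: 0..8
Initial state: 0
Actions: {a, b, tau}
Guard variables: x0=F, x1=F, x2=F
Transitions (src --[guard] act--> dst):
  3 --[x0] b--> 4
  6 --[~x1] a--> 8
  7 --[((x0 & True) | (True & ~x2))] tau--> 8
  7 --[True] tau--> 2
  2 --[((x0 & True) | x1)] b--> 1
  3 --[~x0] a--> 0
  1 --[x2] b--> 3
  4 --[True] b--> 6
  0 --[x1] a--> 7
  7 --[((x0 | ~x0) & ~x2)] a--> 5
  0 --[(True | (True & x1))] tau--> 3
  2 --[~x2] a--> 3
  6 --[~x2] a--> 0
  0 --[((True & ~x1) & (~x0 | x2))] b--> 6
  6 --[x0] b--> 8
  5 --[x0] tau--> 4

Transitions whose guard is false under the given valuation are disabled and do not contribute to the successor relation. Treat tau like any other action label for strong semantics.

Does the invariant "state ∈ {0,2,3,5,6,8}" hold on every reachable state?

Inv-set: {0,2,3,5,6,8}
R = {0,3,6,8}
  0: ok
  3: ok
  6: ok
  8: ok

Answer: INVARIANT HOLDS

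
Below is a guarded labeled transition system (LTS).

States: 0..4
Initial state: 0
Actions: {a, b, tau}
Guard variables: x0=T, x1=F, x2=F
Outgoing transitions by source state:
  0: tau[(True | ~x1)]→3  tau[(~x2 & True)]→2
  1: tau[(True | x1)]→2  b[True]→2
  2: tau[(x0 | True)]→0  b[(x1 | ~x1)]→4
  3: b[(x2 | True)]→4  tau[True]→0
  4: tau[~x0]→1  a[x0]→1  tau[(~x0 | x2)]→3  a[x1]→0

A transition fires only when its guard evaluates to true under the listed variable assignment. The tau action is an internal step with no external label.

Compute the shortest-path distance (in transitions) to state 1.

Layered search for 1:
  L0 = {0}
  L1 = {2,3}
  L2 = {4}
  L3 = {1}
first hit 1 at d=3 via tau·b·a

Answer: 3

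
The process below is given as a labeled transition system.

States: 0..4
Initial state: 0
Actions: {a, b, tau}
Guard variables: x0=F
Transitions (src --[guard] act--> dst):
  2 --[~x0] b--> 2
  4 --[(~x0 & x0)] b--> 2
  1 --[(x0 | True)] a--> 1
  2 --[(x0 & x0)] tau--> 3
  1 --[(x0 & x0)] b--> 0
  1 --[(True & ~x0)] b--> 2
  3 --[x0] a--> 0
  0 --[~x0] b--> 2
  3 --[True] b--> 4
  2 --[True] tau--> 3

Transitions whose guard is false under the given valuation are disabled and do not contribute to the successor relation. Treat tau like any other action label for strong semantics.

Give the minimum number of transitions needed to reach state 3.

Answer: 2

Working:
BFS to 3:
  depth 0: {0}
  depth 1: {2}
  depth 2: {3}
depth(3)=2, e.g. b·tau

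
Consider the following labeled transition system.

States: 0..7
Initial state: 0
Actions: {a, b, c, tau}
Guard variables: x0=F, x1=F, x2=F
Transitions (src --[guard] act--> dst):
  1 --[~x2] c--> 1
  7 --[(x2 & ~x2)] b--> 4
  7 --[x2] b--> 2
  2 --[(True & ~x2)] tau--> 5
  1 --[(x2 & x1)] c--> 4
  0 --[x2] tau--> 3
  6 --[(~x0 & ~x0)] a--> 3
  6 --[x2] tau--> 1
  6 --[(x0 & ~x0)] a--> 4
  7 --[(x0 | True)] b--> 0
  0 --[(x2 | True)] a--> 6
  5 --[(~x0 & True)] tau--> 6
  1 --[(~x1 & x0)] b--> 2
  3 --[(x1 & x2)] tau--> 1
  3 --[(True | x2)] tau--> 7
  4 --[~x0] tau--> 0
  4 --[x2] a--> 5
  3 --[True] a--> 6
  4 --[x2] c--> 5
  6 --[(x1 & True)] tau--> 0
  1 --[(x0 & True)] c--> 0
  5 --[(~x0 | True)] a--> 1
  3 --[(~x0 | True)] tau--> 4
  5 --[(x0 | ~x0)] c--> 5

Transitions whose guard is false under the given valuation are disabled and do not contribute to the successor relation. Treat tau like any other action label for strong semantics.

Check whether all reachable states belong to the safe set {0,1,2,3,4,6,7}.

Allowed set {0,1,2,3,4,6,7}
Reachable = {0,3,4,6,7}
  0: safe
  3: safe
  4: safe
  6: safe
  7: safe

Answer: INVARIANT HOLDS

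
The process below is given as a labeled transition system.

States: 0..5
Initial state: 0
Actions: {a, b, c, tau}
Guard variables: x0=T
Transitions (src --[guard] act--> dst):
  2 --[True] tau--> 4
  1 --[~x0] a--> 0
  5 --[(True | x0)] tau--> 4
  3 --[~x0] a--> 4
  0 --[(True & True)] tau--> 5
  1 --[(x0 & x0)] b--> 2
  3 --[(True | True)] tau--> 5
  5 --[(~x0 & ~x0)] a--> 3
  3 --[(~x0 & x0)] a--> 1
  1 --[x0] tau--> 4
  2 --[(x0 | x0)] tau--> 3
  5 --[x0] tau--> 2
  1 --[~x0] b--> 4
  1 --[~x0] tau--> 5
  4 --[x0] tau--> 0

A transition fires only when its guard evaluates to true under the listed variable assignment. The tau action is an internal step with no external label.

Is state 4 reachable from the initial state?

Answer: REACHABLE

Trace:
After dropping false guards: 9 live edges.
L0 = {0}
L1 = {5}  total {0,5}
L2 = {2,4}  total {0,2,4,5}
L3 = {3}  total {0,2,3,4,5}
R = {0,2,3,4,5}
Path to 4: tau·tau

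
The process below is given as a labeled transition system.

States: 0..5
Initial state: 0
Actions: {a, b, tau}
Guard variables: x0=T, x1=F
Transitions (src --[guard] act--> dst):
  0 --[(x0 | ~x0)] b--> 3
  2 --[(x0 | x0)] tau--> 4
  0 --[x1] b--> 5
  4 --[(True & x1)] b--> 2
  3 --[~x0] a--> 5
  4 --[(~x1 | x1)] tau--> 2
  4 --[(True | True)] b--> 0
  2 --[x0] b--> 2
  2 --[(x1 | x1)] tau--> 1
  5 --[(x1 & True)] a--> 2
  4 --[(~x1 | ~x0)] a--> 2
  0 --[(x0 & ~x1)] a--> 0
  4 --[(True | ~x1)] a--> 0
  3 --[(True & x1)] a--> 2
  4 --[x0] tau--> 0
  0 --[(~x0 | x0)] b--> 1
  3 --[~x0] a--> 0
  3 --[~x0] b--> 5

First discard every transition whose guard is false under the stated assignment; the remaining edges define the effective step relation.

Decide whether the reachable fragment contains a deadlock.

Answer: DEADLOCK at state 1

Analysis:
Reach set: {0,1,3}
  0: a→0  b→1  b→3  [3 out]
  1: ∅  [no exit]
  3: ∅  [no exit]
trace reaching 1: b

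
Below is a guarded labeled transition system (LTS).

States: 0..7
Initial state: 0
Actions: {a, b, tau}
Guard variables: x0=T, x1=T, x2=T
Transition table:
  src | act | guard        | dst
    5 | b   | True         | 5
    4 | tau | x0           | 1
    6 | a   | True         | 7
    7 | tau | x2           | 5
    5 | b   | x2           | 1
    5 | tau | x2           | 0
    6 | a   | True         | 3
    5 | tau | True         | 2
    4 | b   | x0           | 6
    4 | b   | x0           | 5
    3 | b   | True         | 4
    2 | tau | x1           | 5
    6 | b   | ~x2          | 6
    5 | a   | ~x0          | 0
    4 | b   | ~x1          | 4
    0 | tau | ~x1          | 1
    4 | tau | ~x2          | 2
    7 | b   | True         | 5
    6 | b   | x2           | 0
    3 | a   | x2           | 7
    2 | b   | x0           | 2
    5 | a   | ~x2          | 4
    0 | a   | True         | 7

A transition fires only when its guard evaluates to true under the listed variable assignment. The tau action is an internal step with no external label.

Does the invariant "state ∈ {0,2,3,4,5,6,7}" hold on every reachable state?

Answer: INVARIANT VIOLATED at state 1

Trace:
Inv-set: {0,2,3,4,5,6,7}
R = {0,1,2,5,7}
  0: ok
  1: ✗ unsafe
  2: ok
  5: ok
  7: ok
reach 1 via a·tau·b — violates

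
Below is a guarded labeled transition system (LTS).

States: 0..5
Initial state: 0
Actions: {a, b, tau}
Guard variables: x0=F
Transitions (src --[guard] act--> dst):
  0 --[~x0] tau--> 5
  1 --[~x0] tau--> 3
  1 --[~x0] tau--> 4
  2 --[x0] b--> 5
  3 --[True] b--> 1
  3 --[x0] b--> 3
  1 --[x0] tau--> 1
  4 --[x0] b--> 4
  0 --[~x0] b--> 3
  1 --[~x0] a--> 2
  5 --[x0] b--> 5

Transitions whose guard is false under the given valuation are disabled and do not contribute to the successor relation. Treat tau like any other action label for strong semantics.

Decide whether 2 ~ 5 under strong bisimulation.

Bisimulation quotient by refinement:
  round 0: {{0,1,2,3,4,5}}
  round 1: {{0},{1},{2,4,5},{3}}
stable after 2 split(s): 4 block(s)
class of 2: {2,4,5}; class of 5: {2,4,5}

Answer: BISIMILAR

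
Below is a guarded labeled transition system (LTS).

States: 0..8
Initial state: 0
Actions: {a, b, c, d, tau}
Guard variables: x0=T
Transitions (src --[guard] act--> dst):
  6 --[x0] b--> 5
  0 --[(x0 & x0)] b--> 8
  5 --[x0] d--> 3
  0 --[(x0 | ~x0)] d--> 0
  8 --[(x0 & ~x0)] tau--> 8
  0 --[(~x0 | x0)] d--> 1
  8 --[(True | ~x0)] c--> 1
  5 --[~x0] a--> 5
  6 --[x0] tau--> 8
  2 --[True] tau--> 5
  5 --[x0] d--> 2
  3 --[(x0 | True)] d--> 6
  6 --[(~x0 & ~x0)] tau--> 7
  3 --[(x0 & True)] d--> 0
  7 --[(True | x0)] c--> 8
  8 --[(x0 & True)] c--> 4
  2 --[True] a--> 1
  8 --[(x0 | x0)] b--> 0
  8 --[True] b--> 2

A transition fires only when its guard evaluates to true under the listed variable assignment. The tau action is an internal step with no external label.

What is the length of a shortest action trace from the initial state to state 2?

Layered search for 2:
  depth 0: {0}
  depth 1: {1,8}
  depth 2: {2,4}
depth(2)=2, e.g. b·b

Answer: 2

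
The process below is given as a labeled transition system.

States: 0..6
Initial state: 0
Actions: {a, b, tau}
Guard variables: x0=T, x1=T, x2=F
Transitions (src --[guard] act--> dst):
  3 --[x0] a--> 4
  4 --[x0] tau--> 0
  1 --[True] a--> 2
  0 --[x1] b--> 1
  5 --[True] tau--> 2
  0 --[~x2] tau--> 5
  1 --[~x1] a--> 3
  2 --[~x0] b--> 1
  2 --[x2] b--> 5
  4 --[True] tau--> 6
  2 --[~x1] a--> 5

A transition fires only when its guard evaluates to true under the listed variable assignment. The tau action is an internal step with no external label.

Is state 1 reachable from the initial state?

Answer: REACHABLE

Working:
7 transition(s) survive guard evaluation.
depth 0: {0}
depth 1: {1,5}  now seen {0,1,5}
depth 2: {2}  now seen {0,1,2,5}
Reachable = {0,1,2,5}
trace reaching 1: b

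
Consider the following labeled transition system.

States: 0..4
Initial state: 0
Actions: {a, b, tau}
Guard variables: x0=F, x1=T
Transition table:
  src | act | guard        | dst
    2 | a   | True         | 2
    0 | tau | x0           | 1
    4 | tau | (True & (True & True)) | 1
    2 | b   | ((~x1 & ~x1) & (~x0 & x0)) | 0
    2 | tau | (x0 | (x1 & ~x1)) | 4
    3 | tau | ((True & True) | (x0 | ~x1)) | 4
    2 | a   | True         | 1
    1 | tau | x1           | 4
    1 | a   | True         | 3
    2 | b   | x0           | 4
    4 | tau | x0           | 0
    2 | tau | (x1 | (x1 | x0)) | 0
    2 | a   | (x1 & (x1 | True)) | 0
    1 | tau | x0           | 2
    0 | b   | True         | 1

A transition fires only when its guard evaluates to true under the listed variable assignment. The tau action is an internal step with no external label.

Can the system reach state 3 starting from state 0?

Answer: REACHABLE

Trace:
9 transition(s) survive guard evaluation.
depth 0: {0}
depth 1: {1}  now seen {0,1}
depth 2: {3,4}  now seen {0,1,3,4}
R = {0,1,3,4}
trace reaching 3: b·a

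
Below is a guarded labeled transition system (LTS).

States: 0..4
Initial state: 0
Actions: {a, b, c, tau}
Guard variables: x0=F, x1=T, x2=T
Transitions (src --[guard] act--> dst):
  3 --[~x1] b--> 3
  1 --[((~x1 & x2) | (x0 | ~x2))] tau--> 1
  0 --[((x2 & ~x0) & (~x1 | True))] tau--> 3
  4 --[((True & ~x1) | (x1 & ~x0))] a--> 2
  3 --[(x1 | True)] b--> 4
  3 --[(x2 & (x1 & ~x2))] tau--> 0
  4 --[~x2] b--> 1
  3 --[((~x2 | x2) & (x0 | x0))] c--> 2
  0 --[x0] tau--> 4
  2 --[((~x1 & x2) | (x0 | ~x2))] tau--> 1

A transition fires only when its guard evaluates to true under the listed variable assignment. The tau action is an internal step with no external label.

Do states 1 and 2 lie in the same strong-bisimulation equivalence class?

Compute ~ classes (split until stable):
  π0 = {{0,1,2,3,4}}
  π1 = {{0},{1,2},{3},{4}}
Fixed point at round 2; 4 class(es).
[1]={1,2}  [2]={1,2}

Answer: BISIMILAR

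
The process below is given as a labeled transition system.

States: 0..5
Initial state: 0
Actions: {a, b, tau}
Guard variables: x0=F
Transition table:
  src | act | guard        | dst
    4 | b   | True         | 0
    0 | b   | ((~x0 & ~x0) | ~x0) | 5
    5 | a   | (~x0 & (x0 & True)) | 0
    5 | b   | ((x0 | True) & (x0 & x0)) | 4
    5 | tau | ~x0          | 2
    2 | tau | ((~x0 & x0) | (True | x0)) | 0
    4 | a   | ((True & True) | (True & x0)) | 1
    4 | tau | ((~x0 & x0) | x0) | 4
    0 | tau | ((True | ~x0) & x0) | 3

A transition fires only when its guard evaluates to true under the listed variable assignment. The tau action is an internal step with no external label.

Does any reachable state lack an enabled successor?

Answer: DEADLOCK-FREE

Analysis:
R = {0,2,5}
  0: b→5  [1 exit(s)]
  2: tau→0  [1 exit(s)]
  5: tau→2  [1 exit(s)]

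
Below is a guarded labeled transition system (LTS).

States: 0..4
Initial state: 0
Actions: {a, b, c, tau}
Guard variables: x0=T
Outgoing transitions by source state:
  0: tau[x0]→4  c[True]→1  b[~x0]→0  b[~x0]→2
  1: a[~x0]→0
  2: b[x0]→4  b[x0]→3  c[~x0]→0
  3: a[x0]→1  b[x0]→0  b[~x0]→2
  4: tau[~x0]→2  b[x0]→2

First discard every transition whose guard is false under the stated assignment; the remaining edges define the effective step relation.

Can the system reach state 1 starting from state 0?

7 transition(s) survive guard evaluation.
L0 = {0}
L1 = {1,4}  cumulative {0,1,4}
L2 = {2}  cumulative {0,1,2,4}
L3 = {3}  cumulative {0,1,2,3,4}
R = {0,1,2,3,4}
witness 1: c

Answer: REACHABLE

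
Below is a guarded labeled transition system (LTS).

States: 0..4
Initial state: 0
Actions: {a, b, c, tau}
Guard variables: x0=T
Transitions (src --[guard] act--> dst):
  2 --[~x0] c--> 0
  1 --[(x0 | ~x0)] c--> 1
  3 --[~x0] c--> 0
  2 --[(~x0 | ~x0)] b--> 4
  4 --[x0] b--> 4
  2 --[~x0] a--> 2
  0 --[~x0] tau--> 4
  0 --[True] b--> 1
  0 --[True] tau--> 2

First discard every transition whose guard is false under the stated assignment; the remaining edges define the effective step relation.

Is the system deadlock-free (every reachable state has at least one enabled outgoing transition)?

Reach set: {0,1,2}
  0: b→1  tau→2  [2 out]
  1: c→1  [1 out]
  2: ∅  [STUCK]
Path to 2: tau

Answer: DEADLOCK at state 2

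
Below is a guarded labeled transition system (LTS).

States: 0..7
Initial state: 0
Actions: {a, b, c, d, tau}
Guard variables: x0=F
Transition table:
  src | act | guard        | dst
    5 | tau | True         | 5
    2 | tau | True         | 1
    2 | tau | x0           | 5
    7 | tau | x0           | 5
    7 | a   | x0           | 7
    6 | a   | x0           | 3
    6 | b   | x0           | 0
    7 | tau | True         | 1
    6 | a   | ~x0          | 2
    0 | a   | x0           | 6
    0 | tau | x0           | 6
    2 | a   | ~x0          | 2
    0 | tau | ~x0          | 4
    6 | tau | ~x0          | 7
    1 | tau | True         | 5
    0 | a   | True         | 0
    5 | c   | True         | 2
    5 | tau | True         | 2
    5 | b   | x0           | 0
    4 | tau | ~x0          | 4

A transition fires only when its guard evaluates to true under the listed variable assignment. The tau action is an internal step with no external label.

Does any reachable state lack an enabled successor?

Answer: DEADLOCK-FREE

Analysis:
Reachable = {0,4}
  0: a→0  tau→4  [2 exit(s)]
  4: tau→4  [1 exit(s)]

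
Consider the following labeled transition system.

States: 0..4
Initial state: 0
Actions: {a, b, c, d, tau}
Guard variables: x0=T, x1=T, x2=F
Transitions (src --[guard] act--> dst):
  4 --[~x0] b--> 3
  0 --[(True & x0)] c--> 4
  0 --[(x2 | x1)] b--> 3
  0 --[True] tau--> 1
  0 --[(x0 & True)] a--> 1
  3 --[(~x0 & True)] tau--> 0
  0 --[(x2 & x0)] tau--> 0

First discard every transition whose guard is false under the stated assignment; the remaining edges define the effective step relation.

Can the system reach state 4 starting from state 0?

After dropping false guards: 4 live edges.
depth 0: {0}
depth 1: {1,3,4}  cumulative {0,1,3,4}
Reachable = {0,1,3,4}
witness 4: c

Answer: REACHABLE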